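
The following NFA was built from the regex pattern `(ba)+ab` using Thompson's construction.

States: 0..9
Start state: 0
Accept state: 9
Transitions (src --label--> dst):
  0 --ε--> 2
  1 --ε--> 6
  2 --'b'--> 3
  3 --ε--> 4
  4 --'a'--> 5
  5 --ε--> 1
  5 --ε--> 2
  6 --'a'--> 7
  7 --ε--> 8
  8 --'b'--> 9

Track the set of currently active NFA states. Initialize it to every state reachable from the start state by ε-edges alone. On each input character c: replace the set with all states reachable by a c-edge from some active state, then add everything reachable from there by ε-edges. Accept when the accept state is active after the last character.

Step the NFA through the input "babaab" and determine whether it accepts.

start: ε-closure({0}) = {0,2}
'b' @ 1: {3,4}
'a' @ 2: {1,2,5,6}
'b' @ 3: {3,4}
'a' @ 4: {1,2,5,6}
'a' @ 5: {7,8}
'b' @ 6: {9}  (accept∈set)
end set {9} — state 9 in

Answer: ACCEPT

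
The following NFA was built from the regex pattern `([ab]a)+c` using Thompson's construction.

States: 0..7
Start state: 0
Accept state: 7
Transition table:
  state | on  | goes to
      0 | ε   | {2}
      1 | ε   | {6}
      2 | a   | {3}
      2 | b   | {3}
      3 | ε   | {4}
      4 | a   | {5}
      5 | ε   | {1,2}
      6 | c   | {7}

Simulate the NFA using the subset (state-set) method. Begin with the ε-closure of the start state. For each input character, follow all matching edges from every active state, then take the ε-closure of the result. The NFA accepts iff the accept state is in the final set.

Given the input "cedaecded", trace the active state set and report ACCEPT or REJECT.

Answer: REJECT

Steps:
start: ε-closure({0}) = {0,2}
'c' @ 1: {}  — dead — no transitions
rest 'edaecded' ignored (set empty)
end set {} — state 7 not in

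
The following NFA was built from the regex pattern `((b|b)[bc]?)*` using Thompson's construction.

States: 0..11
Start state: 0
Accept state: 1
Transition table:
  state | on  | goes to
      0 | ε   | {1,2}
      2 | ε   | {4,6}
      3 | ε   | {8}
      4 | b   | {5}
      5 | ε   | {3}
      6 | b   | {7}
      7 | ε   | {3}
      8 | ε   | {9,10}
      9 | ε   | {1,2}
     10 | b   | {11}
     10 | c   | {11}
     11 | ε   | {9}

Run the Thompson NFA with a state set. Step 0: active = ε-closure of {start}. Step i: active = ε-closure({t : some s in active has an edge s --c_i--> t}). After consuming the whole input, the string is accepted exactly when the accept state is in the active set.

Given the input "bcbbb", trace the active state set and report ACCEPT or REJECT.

Answer: ACCEPT

Steps:
start: ε-closure({0}) = {0,1,2,4,6}
'b' @ 1: {1,2,3,4,5,6,7,8,9,10}  [accepting]
'c' @ 2: {1,2,4,6,9,11}  [accepting]
'b' @ 3: {1,2,3,4,5,6,7,8,9,10}  [accepting]
'b' @ 4: {1,2,3,4,5,6,7,8,9,10,11}  [accepting]
'b' @ 5: {1,2,3,4,5,6,7,8,9,10,11}  [accepting]
end set {1,2,3,4,5,6,7,8,9,10,11} — state 1 in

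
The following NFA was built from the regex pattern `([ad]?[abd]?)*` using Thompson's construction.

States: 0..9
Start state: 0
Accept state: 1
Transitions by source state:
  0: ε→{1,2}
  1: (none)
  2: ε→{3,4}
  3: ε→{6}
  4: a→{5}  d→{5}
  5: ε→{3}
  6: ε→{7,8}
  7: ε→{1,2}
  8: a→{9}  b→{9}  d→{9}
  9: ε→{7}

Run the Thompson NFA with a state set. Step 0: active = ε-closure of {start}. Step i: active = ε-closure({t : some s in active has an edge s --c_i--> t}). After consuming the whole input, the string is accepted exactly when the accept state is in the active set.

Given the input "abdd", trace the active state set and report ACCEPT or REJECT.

start: ε-closure({0}) = {0,1,2,3,4,6,7,8}
'a' @ 1: {1,2,3,4,5,6,7,8,9}  ✓accept
'b' @ 2: {1,2,3,4,6,7,8,9}  ✓accept
'd' @ 3: {1,2,3,4,5,6,7,8,9}  ✓accept
'd' @ 4: {1,2,3,4,5,6,7,8,9}  ✓accept
after full input: {1,2,3,4,5,6,7,8,9}  (accept=1 in)

Answer: ACCEPT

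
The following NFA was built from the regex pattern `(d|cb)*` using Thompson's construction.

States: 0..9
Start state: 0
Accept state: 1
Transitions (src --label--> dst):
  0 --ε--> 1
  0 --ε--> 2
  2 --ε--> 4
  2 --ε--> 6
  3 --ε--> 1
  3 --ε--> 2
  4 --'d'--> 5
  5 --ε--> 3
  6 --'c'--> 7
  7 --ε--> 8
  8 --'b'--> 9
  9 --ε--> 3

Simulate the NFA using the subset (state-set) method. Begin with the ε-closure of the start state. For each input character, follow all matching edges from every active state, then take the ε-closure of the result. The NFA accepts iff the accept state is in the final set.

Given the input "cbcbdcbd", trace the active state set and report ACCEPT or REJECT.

Answer: ACCEPT

Steps:
initial (ε-close {0}): {0,1,2,4,6}
'c' @ 1: {7,8}
'b' @ 2: {1,2,3,4,6,9}  ✓accept
'c' @ 3: {7,8}
'b' @ 4: {1,2,3,4,6,9}  ✓accept
'd' @ 5: {1,2,3,4,5,6}  ✓accept
'c' @ 6: {7,8}
'b' @ 7: {1,2,3,4,6,9}  ✓accept
'd' @ 8: {1,2,3,4,5,6}  ✓accept
after full input: {1,2,3,4,5,6}  (accept=1 in)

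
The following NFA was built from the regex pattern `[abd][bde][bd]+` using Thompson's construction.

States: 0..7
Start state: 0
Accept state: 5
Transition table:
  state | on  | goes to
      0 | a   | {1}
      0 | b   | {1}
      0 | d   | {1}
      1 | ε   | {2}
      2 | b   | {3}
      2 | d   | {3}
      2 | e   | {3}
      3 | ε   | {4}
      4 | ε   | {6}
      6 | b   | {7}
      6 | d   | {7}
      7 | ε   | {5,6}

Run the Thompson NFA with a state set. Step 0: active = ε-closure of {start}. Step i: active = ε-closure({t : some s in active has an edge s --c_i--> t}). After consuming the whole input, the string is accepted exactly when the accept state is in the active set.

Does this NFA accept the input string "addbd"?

initial (ε-close {0}): {0}
'a' @ 1: {1,2}
'd' @ 2: {3,4,6}
'd' @ 3: {5,6,7}  ✓accept
'b' @ 4: {5,6,7}  ✓accept
'd' @ 5: {5,6,7}  ✓accept
end set {5,6,7} — state 5 in

Answer: ACCEPT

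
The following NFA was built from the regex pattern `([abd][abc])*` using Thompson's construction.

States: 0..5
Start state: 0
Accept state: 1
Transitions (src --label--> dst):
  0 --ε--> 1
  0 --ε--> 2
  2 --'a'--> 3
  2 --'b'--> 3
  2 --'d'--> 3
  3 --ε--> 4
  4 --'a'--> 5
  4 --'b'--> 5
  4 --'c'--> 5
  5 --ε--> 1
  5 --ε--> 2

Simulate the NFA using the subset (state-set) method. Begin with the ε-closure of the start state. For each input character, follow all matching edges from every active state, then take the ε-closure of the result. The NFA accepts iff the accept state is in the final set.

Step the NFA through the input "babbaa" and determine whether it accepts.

initial (ε-close {0}): {0,1,2}
'b' @ 1: {3,4}
'a' @ 2: {1,2,5}  ✓accept
'b' @ 3: {3,4}
'b' @ 4: {1,2,5}  ✓accept
'a' @ 5: {3,4}
'a' @ 6: {1,2,5}  ✓accept
after full input: {1,2,5}  (accept=1 in)

Answer: ACCEPT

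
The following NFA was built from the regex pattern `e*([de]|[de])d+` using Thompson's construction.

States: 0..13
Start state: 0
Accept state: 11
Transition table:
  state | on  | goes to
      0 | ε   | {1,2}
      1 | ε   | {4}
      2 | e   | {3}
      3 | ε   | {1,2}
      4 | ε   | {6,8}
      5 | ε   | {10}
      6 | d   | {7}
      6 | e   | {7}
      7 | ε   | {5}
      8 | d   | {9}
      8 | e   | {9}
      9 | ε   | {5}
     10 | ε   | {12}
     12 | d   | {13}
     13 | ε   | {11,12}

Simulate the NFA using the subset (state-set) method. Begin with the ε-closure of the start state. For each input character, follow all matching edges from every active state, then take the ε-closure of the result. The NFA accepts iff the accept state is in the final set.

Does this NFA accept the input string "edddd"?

start: ε-closure({0}) = {0,1,2,4,6,8}
'e' @ 1: {1,2,3,4,5,6,7,8,9,10,12}
'd' @ 2: {5,7,9,10,11,12,13}  [accepting]
'd' @ 3: {11,12,13}  [accepting]
'd' @ 4: {11,12,13}  [accepting]
'd' @ 5: {11,12,13}  [accepting]
final: {11,12,13}; accept 11 in set

Answer: ACCEPT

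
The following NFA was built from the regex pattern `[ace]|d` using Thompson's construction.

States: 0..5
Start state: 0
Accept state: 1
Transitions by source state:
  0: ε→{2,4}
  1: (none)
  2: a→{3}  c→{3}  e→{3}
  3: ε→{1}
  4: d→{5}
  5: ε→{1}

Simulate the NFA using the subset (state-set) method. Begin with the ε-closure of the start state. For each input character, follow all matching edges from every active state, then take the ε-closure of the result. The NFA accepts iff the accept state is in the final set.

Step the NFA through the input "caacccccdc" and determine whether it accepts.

initial (ε-close {0}): {0,2,4}
'c' @ 1: {1,3}  ✓accept
'a' @ 2: {}  — no active states
rest 'acccccdc' ignored (set empty)
after full input: {}  (accept=1 not in)

Answer: REJECT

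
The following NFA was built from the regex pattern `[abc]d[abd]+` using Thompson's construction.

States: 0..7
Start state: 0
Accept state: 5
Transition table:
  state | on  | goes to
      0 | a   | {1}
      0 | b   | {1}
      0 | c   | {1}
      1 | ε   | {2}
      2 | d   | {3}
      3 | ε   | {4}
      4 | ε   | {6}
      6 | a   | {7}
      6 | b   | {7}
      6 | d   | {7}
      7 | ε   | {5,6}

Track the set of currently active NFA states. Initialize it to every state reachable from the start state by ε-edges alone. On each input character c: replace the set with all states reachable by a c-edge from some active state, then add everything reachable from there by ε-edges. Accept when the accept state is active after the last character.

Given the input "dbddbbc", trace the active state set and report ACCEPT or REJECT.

Answer: REJECT

Steps:
initial (ε-close {0}): {0}
'd' @ 1: {}  — dead — no transitions
rest 'bddbbc' ignored (set empty)
final: {}; accept 5 not in set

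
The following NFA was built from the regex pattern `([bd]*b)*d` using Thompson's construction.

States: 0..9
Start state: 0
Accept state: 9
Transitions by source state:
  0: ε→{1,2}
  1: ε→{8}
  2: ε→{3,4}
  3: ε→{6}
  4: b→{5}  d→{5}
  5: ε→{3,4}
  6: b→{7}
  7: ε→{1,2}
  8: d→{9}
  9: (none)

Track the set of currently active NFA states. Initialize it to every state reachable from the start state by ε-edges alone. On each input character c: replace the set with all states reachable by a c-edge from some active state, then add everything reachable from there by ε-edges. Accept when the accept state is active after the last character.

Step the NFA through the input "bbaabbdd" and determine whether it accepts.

start: ε-closure({0}) = {0,1,2,3,4,6,8}
'b' @ 1: {1,2,3,4,5,6,7,8}
'b' @ 2: {1,2,3,4,5,6,7,8}
'a' @ 3: {}  — state set empty
rest 'abbdd' ignored (set empty)
end set {} — state 9 not in

Answer: REJECT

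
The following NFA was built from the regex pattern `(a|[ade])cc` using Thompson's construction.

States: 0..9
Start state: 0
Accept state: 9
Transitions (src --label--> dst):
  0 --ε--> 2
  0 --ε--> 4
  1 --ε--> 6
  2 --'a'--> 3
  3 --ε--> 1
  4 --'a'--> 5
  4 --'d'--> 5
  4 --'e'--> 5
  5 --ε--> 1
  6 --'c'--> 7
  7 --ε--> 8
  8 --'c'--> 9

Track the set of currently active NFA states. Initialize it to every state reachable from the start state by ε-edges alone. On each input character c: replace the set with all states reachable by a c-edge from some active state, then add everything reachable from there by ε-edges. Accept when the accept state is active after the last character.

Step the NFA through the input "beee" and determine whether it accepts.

start: ε-closure({0}) = {0,2,4}
'b' @ 1: {}  — dead — no transitions
rest 'eee' ignored (set empty)
after full input: {}  (accept=9 not in)

Answer: REJECT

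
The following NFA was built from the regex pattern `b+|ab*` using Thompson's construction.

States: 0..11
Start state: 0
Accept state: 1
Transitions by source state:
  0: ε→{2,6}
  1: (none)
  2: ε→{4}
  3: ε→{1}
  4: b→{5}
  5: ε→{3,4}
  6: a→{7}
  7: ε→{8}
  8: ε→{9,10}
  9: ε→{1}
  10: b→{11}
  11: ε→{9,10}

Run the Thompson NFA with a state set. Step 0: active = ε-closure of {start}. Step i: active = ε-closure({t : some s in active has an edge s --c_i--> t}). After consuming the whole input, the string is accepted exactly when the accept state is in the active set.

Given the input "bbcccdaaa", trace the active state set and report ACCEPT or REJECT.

Answer: REJECT

Trace:
start: ε-closure({0}) = {0,2,4,6}
'b' @ 1: {1,3,4,5}  [accepting]
'b' @ 2: {1,3,4,5}  [accepting]
'c' @ 3: {}  — state set empty
rest 'ccdaaa' ignored (set empty)
end set {} — state 1 not in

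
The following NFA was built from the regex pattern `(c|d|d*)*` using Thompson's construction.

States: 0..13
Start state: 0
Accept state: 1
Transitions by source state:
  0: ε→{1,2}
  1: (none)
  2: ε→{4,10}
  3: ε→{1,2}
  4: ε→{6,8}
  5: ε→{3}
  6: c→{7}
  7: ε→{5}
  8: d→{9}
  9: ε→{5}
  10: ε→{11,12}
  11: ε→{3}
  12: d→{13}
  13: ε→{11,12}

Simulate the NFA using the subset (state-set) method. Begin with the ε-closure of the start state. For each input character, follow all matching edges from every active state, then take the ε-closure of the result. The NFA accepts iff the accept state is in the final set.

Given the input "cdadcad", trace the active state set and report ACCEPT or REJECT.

initial (ε-close {0}): {0,1,2,3,4,6,8,10,11,12}
'c' @ 1: {1,2,3,4,5,6,7,8,10,11,12}  (accept∈set)
'd' @ 2: {1,2,3,4,5,6,8,9,10,11,12,13}  (accept∈set)
'a' @ 3: {}  — dead — no transitions
rest 'dcad' ignored (set empty)
after full input: {}  (accept=1 not in)

Answer: REJECT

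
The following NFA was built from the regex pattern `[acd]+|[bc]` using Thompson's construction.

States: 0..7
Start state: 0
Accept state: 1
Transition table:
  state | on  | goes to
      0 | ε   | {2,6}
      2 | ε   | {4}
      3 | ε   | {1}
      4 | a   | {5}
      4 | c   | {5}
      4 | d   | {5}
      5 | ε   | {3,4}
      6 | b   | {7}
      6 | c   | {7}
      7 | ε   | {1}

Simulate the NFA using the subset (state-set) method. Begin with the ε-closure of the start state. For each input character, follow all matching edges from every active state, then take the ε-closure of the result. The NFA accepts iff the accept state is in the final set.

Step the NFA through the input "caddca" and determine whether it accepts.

initial (ε-close {0}): {0,2,4,6}
'c' @ 1: {1,3,4,5,7}  (accept∈set)
'a' @ 2: {1,3,4,5}  (accept∈set)
'd' @ 3: {1,3,4,5}  (accept∈set)
'd' @ 4: {1,3,4,5}  (accept∈set)
'c' @ 5: {1,3,4,5}  (accept∈set)
'a' @ 6: {1,3,4,5}  (accept∈set)
end set {1,3,4,5} — state 1 in

Answer: ACCEPT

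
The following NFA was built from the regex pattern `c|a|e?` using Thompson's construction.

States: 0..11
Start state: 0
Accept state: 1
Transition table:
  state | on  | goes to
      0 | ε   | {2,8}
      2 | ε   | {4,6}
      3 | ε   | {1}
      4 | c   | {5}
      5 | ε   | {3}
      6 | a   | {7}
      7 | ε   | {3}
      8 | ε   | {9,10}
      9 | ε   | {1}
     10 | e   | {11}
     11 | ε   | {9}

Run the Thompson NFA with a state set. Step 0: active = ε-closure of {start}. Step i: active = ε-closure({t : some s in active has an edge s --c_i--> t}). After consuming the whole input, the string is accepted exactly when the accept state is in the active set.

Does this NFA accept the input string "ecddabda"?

initial (ε-close {0}): {0,1,2,4,6,8,9,10}
'e' @ 1: {1,9,11}  ✓accept
'c' @ 2: {}  — dead — no transitions
rest 'ddabda' ignored (set empty)
final: {}; accept 1 not in set

Answer: REJECT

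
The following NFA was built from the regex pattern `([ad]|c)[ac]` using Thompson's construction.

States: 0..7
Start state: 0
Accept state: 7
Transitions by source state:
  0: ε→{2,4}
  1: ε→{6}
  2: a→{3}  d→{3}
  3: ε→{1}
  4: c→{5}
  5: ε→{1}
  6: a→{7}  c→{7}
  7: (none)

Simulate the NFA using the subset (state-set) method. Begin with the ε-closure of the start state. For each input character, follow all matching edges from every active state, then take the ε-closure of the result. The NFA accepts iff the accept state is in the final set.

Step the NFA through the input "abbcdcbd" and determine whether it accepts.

start: ε-closure({0}) = {0,2,4}
'a' @ 1: {1,3,6}
'b' @ 2: {}  — state set empty
rest 'bcdcbd' ignored (set empty)
after full input: {}  (accept=7 not in)

Answer: REJECT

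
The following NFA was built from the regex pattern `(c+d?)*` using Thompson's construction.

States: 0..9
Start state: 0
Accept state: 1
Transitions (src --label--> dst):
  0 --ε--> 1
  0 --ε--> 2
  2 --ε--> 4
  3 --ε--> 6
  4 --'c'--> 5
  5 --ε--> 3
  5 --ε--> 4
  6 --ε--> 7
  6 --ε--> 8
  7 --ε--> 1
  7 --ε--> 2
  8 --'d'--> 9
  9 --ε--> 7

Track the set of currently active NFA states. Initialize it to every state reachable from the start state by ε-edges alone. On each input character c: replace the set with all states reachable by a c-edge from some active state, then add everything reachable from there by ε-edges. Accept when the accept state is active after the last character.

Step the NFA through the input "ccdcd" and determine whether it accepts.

S₀ = ε-closure({0}) = {0,1,2,4}
'c' @ 1: {1,2,3,4,5,6,7,8}  [accepting]
'c' @ 2: {1,2,3,4,5,6,7,8}  [accepting]
'd' @ 3: {1,2,4,7,9}  [accepting]
'c' @ 4: {1,2,3,4,5,6,7,8}  [accepting]
'd' @ 5: {1,2,4,7,9}  [accepting]
final: {1,2,4,7,9}; accept 1 in set

Answer: ACCEPT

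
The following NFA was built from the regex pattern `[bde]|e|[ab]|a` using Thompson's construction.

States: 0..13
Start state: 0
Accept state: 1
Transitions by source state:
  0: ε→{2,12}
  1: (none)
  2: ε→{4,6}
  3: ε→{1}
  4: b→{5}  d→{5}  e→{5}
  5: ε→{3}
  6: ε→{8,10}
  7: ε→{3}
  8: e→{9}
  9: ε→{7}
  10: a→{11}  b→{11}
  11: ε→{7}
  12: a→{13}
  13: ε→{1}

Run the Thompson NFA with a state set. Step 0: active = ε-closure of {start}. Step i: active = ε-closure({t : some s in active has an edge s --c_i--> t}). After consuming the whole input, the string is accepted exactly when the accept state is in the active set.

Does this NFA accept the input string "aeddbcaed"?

initial (ε-close {0}): {0,2,4,6,8,10,12}
'a' @ 1: {1,3,7,11,13}  [accepting]
'e' @ 2: {}  — state set empty
rest 'ddbcaed' ignored (set empty)
final: {}; accept 1 not in set

Answer: REJECT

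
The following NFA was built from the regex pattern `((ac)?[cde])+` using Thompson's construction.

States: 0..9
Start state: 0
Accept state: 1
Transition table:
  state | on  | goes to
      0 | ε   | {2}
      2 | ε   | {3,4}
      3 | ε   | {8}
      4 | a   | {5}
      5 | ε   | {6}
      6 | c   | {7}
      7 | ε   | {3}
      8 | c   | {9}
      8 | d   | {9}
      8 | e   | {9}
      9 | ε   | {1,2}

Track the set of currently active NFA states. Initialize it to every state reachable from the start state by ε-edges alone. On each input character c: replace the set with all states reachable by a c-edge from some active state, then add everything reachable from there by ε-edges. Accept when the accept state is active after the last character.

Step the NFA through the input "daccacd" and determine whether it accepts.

Answer: ACCEPT

Trace:
initial (ε-close {0}): {0,2,3,4,8}
'd' @ 1: {1,2,3,4,8,9}  [accepting]
'a' @ 2: {5,6}
'c' @ 3: {3,7,8}
'c' @ 4: {1,2,3,4,8,9}  [accepting]
'a' @ 5: {5,6}
'c' @ 6: {3,7,8}
'd' @ 7: {1,2,3,4,8,9}  [accepting]
end set {1,2,3,4,8,9} — state 1 in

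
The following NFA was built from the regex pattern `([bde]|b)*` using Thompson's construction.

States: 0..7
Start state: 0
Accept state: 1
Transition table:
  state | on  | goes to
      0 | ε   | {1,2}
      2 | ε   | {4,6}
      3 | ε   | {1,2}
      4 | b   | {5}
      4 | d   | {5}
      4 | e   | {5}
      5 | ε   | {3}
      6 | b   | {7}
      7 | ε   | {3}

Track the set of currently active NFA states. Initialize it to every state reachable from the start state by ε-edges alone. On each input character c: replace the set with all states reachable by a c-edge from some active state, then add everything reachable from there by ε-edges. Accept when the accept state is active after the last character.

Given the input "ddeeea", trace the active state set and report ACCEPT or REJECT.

initial (ε-close {0}): {0,1,2,4,6}
'd' @ 1: {1,2,3,4,5,6}  ✓accept
'd' @ 2: {1,2,3,4,5,6}  ✓accept
'e' @ 3: {1,2,3,4,5,6}  ✓accept
'e' @ 4: {1,2,3,4,5,6}  ✓accept
'e' @ 5: {1,2,3,4,5,6}  ✓accept
'a' @ 6: {}  — state set empty
end set {} — state 1 not in

Answer: REJECT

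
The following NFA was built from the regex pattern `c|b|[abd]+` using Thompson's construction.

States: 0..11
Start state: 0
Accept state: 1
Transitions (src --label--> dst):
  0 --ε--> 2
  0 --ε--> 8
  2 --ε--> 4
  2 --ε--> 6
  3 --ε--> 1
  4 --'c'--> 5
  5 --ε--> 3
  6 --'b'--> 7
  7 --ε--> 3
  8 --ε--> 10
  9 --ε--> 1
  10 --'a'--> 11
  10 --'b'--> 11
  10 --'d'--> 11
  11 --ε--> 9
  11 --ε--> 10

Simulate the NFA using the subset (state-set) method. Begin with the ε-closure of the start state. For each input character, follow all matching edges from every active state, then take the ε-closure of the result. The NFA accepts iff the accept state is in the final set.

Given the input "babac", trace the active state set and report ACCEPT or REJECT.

Answer: REJECT

Derivation:
S₀ = ε-closure({0}) = {0,2,4,6,8,10}
'b' @ 1: {1,3,7,9,10,11}  (accept∈set)
'a' @ 2: {1,9,10,11}  (accept∈set)
'b' @ 3: {1,9,10,11}  (accept∈set)
'a' @ 4: {1,9,10,11}  (accept∈set)
'c' @ 5: {}  — no active states
end set {} — state 1 not in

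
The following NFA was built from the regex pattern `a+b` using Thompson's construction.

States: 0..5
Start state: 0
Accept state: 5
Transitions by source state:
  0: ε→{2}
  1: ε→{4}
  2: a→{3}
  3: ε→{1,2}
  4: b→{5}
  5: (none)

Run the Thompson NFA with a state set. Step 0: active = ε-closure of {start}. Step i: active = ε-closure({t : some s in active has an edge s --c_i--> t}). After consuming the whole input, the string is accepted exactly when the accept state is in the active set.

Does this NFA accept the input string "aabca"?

Answer: REJECT

Derivation:
S₀ = ε-closure({0}) = {0,2}
'a' @ 1: {1,2,3,4}
'a' @ 2: {1,2,3,4}
'b' @ 3: {5}  (accept∈set)
'c' @ 4: {}  — dead — no transitions
rest 'a' ignored (set empty)
final: {}; accept 5 not in set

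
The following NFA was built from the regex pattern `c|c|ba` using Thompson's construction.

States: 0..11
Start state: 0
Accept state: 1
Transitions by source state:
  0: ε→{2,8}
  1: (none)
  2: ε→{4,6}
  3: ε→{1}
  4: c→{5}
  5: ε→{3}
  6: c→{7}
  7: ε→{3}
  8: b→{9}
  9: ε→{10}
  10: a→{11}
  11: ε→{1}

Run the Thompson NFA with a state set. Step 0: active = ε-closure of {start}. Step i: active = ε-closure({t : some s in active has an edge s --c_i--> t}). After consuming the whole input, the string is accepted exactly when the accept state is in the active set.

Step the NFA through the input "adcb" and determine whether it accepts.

S₀ = ε-closure({0}) = {0,2,4,6,8}
'a' @ 1: {}  — state set empty
rest 'dcb' ignored (set empty)
final: {}; accept 1 not in set

Answer: REJECT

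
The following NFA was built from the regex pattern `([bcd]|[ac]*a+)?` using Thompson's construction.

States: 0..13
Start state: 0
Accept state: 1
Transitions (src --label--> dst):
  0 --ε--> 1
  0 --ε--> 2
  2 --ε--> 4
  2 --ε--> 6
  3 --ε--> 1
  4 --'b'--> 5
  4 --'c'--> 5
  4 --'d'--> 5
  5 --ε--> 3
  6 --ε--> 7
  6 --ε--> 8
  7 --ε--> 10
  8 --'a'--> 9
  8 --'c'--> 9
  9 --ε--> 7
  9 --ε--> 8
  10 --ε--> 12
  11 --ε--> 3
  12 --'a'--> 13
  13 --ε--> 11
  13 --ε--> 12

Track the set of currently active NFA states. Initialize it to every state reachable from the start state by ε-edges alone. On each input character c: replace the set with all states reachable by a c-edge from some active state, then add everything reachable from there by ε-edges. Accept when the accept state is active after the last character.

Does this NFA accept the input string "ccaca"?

initial (ε-close {0}): {0,1,2,4,6,7,8,10,12}
'c' @ 1: {1,3,5,7,8,9,10,12}  ✓accept
'c' @ 2: {7,8,9,10,12}
'a' @ 3: {1,3,7,8,9,10,11,12,13}  ✓accept
'c' @ 4: {7,8,9,10,12}
'a' @ 5: {1,3,7,8,9,10,11,12,13}  ✓accept
final: {1,3,7,8,9,10,11,12,13}; accept 1 in set

Answer: ACCEPT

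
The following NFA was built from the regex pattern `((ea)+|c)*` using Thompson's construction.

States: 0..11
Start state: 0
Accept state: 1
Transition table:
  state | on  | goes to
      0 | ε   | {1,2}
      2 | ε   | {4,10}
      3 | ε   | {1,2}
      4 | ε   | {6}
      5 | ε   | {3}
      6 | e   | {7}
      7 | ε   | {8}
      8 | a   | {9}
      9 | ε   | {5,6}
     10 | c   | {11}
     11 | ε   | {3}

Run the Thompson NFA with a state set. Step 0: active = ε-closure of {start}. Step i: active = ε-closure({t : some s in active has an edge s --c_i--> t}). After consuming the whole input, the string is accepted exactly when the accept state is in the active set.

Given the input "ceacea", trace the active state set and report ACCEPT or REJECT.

S₀ = ε-closure({0}) = {0,1,2,4,6,10}
'c' @ 1: {1,2,3,4,6,10,11}  (accept∈set)
'e' @ 2: {7,8}
'a' @ 3: {1,2,3,4,5,6,9,10}  (accept∈set)
'c' @ 4: {1,2,3,4,6,10,11}  (accept∈set)
'e' @ 5: {7,8}
'a' @ 6: {1,2,3,4,5,6,9,10}  (accept∈set)
end set {1,2,3,4,5,6,9,10} — state 1 in

Answer: ACCEPT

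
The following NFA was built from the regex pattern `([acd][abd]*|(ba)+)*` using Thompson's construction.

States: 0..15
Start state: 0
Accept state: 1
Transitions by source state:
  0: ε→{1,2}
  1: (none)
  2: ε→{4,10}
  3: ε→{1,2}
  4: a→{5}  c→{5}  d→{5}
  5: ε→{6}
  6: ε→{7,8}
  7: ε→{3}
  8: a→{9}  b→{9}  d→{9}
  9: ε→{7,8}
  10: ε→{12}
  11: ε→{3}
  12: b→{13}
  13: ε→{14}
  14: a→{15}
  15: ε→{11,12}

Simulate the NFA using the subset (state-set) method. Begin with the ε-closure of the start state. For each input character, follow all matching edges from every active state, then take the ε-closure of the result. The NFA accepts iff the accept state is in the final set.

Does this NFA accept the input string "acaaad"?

S₀ = ε-closure({0}) = {0,1,2,4,10,12}
'a' @ 1: {1,2,3,4,5,6,7,8,10,12}  [accepting]
'c' @ 2: {1,2,3,4,5,6,7,8,10,12}  [accepting]
'a' @ 3: {1,2,3,4,5,6,7,8,9,10,12}  [accepting]
'a' @ 4: {1,2,3,4,5,6,7,8,9,10,12}  [accepting]
'a' @ 5: {1,2,3,4,5,6,7,8,9,10,12}  [accepting]
'd' @ 6: {1,2,3,4,5,6,7,8,9,10,12}  [accepting]
final: {1,2,3,4,5,6,7,8,9,10,12}; accept 1 in set

Answer: ACCEPT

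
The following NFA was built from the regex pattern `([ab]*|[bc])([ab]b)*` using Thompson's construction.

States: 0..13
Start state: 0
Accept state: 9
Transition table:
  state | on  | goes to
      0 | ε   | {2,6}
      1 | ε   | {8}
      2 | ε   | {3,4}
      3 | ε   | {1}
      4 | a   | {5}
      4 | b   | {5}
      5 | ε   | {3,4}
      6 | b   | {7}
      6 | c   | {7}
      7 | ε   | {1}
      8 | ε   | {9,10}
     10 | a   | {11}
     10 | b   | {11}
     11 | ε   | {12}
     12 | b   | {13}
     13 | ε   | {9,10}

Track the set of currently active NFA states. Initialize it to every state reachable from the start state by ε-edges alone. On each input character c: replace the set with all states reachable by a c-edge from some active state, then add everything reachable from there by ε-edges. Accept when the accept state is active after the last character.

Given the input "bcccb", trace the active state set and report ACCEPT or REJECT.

start: ε-closure({0}) = {0,1,2,3,4,6,8,9,10}
'b' @ 1: {1,3,4,5,7,8,9,10,11,12}  ✓accept
'c' @ 2: {}  — dead — no transitions
rest 'ccb' ignored (set empty)
after full input: {}  (accept=9 not in)

Answer: REJECT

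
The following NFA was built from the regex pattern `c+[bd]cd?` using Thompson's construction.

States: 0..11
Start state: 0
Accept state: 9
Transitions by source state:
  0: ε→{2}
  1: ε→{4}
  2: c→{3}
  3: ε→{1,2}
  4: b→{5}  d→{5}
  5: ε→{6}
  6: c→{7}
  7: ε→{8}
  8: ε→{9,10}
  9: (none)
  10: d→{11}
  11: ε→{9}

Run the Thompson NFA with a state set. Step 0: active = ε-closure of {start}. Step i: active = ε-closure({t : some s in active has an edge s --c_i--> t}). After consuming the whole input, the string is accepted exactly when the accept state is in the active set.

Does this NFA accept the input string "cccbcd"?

Answer: ACCEPT

Steps:
S₀ = ε-closure({0}) = {0,2}
'c' @ 1: {1,2,3,4}
'c' @ 2: {1,2,3,4}
'c' @ 3: {1,2,3,4}
'b' @ 4: {5,6}
'c' @ 5: {7,8,9,10}  (accept∈set)
'd' @ 6: {9,11}  (accept∈set)
end set {9,11} — state 9 in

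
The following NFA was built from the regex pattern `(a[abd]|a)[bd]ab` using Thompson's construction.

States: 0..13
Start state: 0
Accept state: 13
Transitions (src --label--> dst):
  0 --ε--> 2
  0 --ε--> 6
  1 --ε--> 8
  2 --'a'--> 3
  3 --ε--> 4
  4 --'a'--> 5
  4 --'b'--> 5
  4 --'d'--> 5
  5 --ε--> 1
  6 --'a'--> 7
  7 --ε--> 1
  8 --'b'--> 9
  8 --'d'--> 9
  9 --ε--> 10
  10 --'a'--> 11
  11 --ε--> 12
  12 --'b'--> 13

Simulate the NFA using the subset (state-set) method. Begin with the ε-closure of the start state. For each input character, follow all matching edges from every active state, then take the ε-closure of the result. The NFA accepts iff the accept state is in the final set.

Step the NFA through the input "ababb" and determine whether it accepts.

Answer: REJECT

Derivation:
start: ε-closure({0}) = {0,2,6}
'a' @ 1: {1,3,4,7,8}
'b' @ 2: {1,5,8,9,10}
'a' @ 3: {11,12}
'b' @ 4: {13}  (accept∈set)
'b' @ 5: {}  — no active states
final: {}; accept 13 not in set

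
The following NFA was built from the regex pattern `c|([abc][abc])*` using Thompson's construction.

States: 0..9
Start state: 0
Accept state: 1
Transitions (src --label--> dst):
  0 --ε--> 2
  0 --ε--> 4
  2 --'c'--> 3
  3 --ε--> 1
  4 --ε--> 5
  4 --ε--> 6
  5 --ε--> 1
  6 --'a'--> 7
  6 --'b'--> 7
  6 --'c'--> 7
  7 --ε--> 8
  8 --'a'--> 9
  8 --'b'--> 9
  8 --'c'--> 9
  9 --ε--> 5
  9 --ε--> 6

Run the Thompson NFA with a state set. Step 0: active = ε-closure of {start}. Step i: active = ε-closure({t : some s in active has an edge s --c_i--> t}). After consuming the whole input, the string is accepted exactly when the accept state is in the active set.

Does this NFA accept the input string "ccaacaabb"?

initial (ε-close {0}): {0,1,2,4,5,6}
'c' @ 1: {1,3,7,8}  (accept∈set)
'c' @ 2: {1,5,6,9}  (accept∈set)
'a' @ 3: {7,8}
'a' @ 4: {1,5,6,9}  (accept∈set)
'c' @ 5: {7,8}
'a' @ 6: {1,5,6,9}  (accept∈set)
'a' @ 7: {7,8}
'b' @ 8: {1,5,6,9}  (accept∈set)
'b' @ 9: {7,8}
final: {7,8}; accept 1 not in set

Answer: REJECT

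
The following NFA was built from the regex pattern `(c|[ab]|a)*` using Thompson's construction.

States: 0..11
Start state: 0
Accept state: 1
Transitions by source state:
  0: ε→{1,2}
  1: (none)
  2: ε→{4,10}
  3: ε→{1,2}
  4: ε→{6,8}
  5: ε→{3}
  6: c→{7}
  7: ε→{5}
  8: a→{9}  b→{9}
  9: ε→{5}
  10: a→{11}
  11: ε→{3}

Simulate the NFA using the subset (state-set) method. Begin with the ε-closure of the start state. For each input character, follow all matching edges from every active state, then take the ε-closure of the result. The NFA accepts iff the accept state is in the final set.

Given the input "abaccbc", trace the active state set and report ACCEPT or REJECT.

initial (ε-close {0}): {0,1,2,4,6,8,10}
'a' @ 1: {1,2,3,4,5,6,8,9,10,11}  [accepting]
'b' @ 2: {1,2,3,4,5,6,8,9,10}  [accepting]
'a' @ 3: {1,2,3,4,5,6,8,9,10,11}  [accepting]
'c' @ 4: {1,2,3,4,5,6,7,8,10}  [accepting]
'c' @ 5: {1,2,3,4,5,6,7,8,10}  [accepting]
'b' @ 6: {1,2,3,4,5,6,8,9,10}  [accepting]
'c' @ 7: {1,2,3,4,5,6,7,8,10}  [accepting]
after full input: {1,2,3,4,5,6,7,8,10}  (accept=1 in)

Answer: ACCEPT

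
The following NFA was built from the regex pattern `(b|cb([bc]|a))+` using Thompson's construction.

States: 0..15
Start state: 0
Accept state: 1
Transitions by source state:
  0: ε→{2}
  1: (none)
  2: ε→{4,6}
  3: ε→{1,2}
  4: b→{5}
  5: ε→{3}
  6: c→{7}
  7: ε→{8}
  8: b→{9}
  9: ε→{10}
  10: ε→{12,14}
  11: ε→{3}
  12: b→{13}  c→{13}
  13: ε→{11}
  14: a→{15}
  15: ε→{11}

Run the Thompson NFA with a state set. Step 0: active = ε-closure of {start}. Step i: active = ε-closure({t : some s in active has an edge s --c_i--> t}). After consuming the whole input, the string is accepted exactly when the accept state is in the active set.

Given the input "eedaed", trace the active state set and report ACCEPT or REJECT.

start: ε-closure({0}) = {0,2,4,6}
'e' @ 1: {}  — state set empty
rest 'edaed' ignored (set empty)
end set {} — state 1 not in

Answer: REJECT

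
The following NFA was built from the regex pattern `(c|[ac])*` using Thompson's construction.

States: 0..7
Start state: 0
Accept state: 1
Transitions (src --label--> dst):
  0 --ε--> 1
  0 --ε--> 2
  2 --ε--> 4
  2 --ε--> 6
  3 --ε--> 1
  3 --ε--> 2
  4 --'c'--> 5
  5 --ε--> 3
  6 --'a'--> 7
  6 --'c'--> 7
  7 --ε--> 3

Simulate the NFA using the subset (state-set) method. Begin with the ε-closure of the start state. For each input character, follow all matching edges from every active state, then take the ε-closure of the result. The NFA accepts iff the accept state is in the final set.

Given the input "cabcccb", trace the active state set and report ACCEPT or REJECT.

Answer: REJECT

Steps:
initial (ε-close {0}): {0,1,2,4,6}
'c' @ 1: {1,2,3,4,5,6,7}  ✓accept
'a' @ 2: {1,2,3,4,6,7}  ✓accept
'b' @ 3: {}  — no active states
rest 'cccb' ignored (set empty)
after full input: {}  (accept=1 not in)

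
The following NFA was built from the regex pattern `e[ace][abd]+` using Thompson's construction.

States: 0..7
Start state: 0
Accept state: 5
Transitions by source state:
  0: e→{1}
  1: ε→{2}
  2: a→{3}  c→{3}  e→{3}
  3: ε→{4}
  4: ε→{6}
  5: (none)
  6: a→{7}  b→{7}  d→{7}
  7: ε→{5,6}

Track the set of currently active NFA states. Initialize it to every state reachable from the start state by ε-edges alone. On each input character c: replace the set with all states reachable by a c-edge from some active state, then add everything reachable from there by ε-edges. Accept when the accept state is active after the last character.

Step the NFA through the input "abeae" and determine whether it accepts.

Answer: REJECT

Trace:
start: ε-closure({0}) = {0}
'a' @ 1: {}  — dead — no transitions
rest 'beae' ignored (set empty)
final: {}; accept 5 not in set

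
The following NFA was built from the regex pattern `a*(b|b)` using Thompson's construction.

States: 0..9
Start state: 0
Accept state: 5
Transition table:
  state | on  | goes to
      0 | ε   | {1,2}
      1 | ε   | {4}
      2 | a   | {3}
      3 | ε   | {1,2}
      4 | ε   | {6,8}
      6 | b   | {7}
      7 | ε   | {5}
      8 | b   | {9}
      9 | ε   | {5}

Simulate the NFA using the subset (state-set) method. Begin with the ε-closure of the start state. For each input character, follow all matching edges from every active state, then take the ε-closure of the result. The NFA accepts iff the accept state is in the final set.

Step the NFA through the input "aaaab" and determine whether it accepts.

S₀ = ε-closure({0}) = {0,1,2,4,6,8}
'a' @ 1: {1,2,3,4,6,8}
'a' @ 2: {1,2,3,4,6,8}
'a' @ 3: {1,2,3,4,6,8}
'a' @ 4: {1,2,3,4,6,8}
'b' @ 5: {5,7,9}  ✓accept
end set {5,7,9} — state 5 in

Answer: ACCEPT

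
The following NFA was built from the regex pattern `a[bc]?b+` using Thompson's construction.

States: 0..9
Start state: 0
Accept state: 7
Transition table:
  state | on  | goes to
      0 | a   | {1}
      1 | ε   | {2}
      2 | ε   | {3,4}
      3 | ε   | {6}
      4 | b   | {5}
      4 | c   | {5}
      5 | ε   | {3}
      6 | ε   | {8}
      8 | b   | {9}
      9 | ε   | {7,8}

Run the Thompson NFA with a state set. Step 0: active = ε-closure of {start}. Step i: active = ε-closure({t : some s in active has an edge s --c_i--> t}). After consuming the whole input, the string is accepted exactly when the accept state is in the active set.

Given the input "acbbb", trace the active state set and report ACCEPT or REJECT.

initial (ε-close {0}): {0}
'a' @ 1: {1,2,3,4,6,8}
'c' @ 2: {3,5,6,8}
'b' @ 3: {7,8,9}  ✓accept
'b' @ 4: {7,8,9}  ✓accept
'b' @ 5: {7,8,9}  ✓accept
final: {7,8,9}; accept 7 in set

Answer: ACCEPT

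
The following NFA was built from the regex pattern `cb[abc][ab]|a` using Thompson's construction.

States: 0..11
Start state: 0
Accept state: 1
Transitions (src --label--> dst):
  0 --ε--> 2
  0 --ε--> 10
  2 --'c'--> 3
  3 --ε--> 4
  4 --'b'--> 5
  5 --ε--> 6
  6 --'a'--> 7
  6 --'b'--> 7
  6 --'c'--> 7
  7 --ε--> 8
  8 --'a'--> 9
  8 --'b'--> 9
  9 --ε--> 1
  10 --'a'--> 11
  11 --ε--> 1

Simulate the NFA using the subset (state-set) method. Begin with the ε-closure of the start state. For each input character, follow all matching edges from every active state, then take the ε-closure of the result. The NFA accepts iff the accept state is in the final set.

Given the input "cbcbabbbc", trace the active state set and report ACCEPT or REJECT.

Answer: REJECT

Derivation:
initial (ε-close {0}): {0,2,10}
'c' @ 1: {3,4}
'b' @ 2: {5,6}
'c' @ 3: {7,8}
'b' @ 4: {1,9}  (accept∈set)
'a' @ 5: {}  — no active states
rest 'bbbc' ignored (set empty)
after full input: {}  (accept=1 not in)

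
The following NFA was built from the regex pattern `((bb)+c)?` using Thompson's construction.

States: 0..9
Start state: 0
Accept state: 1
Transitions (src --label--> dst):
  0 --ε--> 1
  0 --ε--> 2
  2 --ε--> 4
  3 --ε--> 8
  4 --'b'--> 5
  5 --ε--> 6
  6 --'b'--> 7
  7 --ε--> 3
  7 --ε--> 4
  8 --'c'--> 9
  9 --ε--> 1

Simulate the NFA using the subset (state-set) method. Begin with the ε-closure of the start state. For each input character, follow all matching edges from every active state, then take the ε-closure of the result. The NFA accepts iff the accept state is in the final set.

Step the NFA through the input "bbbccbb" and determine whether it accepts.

start: ε-closure({0}) = {0,1,2,4}
'b' @ 1: {5,6}
'b' @ 2: {3,4,7,8}
'b' @ 3: {5,6}
'c' @ 4: {}  — state set empty
rest 'cbb' ignored (set empty)
end set {} — state 1 not in

Answer: REJECT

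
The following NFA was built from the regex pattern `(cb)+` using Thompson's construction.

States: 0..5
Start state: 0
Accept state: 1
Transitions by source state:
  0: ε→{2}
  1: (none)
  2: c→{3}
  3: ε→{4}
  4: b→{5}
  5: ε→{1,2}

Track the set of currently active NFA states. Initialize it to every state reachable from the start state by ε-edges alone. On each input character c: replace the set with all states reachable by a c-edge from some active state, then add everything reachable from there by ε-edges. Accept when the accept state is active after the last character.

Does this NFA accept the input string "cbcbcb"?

start: ε-closure({0}) = {0,2}
'c' @ 1: {3,4}
'b' @ 2: {1,2,5}  (accept∈set)
'c' @ 3: {3,4}
'b' @ 4: {1,2,5}  (accept∈set)
'c' @ 5: {3,4}
'b' @ 6: {1,2,5}  (accept∈set)
after full input: {1,2,5}  (accept=1 in)

Answer: ACCEPT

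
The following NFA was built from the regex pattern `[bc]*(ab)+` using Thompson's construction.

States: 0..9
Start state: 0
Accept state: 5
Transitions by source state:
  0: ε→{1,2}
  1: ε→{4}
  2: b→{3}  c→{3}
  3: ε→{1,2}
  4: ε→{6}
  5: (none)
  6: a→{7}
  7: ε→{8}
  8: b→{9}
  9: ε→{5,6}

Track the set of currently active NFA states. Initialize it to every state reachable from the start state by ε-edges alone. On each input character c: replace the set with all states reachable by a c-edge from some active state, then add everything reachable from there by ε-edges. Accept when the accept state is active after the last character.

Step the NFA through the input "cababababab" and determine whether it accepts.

start: ε-closure({0}) = {0,1,2,4,6}
'c' @ 1: {1,2,3,4,6}
'a' @ 2: {7,8}
'b' @ 3: {5,6,9}  [accepting]
'a' @ 4: {7,8}
'b' @ 5: {5,6,9}  [accepting]
'a' @ 6: {7,8}
'b' @ 7: {5,6,9}  [accepting]
'a' @ 8: {7,8}
'b' @ 9: {5,6,9}  [accepting]
'a' @ 10: {7,8}
'b' @ 11: {5,6,9}  [accepting]
final: {5,6,9}; accept 5 in set

Answer: ACCEPT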